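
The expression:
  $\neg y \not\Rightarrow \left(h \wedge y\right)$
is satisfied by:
  {y: False}


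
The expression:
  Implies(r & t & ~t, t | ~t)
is always true.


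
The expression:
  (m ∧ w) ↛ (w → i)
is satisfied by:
  {m: True, w: True, i: False}


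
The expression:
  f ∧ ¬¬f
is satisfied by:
  {f: True}


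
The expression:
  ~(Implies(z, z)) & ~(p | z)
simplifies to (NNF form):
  False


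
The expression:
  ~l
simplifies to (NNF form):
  ~l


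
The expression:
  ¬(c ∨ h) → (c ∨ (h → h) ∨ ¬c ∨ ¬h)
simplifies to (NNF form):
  True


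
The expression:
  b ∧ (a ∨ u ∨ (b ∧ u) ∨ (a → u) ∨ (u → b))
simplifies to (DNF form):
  b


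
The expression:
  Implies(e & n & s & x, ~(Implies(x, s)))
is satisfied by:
  {s: False, e: False, n: False, x: False}
  {x: True, s: False, e: False, n: False}
  {n: True, s: False, e: False, x: False}
  {x: True, n: True, s: False, e: False}
  {e: True, x: False, s: False, n: False}
  {x: True, e: True, s: False, n: False}
  {n: True, e: True, x: False, s: False}
  {x: True, n: True, e: True, s: False}
  {s: True, n: False, e: False, x: False}
  {x: True, s: True, n: False, e: False}
  {n: True, s: True, x: False, e: False}
  {x: True, n: True, s: True, e: False}
  {e: True, s: True, n: False, x: False}
  {x: True, e: True, s: True, n: False}
  {n: True, e: True, s: True, x: False}


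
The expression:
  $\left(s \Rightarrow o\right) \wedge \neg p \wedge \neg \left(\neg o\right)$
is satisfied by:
  {o: True, p: False}


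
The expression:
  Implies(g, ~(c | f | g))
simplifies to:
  ~g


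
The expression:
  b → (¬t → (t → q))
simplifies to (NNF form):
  True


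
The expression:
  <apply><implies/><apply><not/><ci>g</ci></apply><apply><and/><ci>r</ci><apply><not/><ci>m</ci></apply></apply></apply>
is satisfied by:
  {r: True, g: True, m: False}
  {g: True, m: False, r: False}
  {r: True, g: True, m: True}
  {g: True, m: True, r: False}
  {r: True, m: False, g: False}


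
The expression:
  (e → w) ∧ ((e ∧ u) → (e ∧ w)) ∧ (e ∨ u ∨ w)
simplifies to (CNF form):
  (u ∨ w) ∧ (w ∨ ¬e)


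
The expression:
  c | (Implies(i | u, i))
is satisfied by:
  {i: True, c: True, u: False}
  {i: True, u: False, c: False}
  {c: True, u: False, i: False}
  {c: False, u: False, i: False}
  {i: True, c: True, u: True}
  {i: True, u: True, c: False}
  {c: True, u: True, i: False}


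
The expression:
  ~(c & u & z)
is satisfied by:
  {u: False, c: False, z: False}
  {z: True, u: False, c: False}
  {c: True, u: False, z: False}
  {z: True, c: True, u: False}
  {u: True, z: False, c: False}
  {z: True, u: True, c: False}
  {c: True, u: True, z: False}


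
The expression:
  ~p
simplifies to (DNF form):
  ~p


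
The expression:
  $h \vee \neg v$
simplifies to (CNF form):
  $h \vee \neg v$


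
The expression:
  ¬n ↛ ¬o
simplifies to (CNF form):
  o ∧ ¬n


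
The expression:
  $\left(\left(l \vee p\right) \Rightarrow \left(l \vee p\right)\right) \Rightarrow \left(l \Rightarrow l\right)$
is always true.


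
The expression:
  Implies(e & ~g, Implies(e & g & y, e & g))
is always true.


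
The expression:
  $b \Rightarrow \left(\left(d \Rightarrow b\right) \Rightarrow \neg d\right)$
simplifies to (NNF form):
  $\neg b \vee \neg d$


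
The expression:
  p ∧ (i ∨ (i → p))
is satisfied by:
  {p: True}


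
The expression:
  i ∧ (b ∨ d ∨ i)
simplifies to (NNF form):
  i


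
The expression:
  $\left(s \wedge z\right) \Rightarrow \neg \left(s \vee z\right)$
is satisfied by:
  {s: False, z: False}
  {z: True, s: False}
  {s: True, z: False}


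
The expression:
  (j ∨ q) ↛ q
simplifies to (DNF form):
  j ∧ ¬q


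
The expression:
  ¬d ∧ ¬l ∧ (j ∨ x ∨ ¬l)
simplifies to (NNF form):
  ¬d ∧ ¬l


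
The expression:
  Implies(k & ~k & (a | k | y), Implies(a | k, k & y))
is always true.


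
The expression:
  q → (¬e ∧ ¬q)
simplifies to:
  ¬q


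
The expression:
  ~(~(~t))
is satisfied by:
  {t: False}


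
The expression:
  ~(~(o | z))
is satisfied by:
  {o: True, z: True}
  {o: True, z: False}
  {z: True, o: False}


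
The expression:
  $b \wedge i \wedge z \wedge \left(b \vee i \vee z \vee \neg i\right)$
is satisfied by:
  {z: True, i: True, b: True}


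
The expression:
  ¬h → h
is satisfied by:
  {h: True}


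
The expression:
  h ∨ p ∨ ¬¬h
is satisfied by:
  {p: True, h: True}
  {p: True, h: False}
  {h: True, p: False}


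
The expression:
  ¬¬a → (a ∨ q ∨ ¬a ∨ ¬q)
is always true.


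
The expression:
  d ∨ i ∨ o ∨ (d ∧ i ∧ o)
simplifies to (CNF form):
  d ∨ i ∨ o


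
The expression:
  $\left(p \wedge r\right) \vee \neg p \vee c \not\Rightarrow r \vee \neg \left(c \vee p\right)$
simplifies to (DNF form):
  $c \vee r \vee \neg p$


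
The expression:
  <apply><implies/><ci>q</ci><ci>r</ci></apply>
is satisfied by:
  {r: True, q: False}
  {q: False, r: False}
  {q: True, r: True}


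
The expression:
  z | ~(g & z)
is always true.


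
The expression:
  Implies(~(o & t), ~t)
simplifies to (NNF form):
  o | ~t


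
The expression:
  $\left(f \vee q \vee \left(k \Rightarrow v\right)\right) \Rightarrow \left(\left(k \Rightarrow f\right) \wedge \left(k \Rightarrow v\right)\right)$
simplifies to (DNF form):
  $\left(f \wedge v\right) \vee \left(\neg f \wedge \neg q \wedge \neg v\right) \vee \neg k$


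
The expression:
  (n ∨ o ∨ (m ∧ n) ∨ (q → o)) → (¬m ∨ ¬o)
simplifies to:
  ¬m ∨ ¬o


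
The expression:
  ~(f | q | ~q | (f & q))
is never true.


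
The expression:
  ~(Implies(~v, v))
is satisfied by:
  {v: False}


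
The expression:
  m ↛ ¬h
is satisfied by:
  {h: True, m: True}


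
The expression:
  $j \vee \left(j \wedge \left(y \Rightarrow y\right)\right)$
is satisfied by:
  {j: True}


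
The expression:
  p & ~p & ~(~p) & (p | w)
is never true.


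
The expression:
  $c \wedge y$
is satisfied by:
  {c: True, y: True}


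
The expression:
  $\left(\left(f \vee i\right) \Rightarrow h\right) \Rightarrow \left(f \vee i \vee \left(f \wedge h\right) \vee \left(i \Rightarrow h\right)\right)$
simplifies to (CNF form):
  $\text{True}$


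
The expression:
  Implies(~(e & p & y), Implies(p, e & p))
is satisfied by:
  {e: True, p: False}
  {p: False, e: False}
  {p: True, e: True}


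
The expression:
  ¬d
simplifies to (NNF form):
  ¬d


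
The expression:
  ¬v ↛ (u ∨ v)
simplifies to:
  ¬u ∧ ¬v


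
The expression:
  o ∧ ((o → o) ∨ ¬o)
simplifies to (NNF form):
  o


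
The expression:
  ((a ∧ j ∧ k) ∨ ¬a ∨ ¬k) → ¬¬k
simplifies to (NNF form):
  k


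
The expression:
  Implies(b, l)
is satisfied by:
  {l: True, b: False}
  {b: False, l: False}
  {b: True, l: True}


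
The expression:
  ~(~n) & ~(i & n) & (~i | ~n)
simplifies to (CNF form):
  n & ~i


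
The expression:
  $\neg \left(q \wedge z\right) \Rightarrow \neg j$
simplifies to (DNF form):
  $\left(q \wedge z\right) \vee \neg j$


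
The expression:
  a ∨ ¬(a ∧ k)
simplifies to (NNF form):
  True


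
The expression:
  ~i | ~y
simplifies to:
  ~i | ~y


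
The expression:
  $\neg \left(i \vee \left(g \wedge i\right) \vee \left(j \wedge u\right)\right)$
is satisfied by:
  {i: False, u: False, j: False}
  {j: True, i: False, u: False}
  {u: True, i: False, j: False}


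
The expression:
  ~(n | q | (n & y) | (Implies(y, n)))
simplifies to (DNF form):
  y & ~n & ~q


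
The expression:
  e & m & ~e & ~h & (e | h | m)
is never true.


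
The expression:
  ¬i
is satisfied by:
  {i: False}


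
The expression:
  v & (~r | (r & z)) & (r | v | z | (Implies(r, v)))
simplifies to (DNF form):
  (v & z) | (v & ~r)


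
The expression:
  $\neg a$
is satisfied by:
  {a: False}


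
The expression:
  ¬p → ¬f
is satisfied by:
  {p: True, f: False}
  {f: False, p: False}
  {f: True, p: True}


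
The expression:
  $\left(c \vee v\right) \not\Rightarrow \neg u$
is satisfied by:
  {u: True, c: True, v: True}
  {u: True, c: True, v: False}
  {u: True, v: True, c: False}


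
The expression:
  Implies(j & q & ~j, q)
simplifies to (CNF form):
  True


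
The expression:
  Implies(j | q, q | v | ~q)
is always true.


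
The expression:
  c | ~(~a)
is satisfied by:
  {a: True, c: True}
  {a: True, c: False}
  {c: True, a: False}


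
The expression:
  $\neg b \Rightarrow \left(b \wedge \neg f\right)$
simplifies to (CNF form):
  $b$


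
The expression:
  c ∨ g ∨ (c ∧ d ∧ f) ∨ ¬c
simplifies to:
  True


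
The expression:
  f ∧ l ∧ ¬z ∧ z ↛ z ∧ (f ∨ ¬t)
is never true.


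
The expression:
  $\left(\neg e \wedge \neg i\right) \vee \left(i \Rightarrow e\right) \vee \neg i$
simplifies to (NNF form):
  $e \vee \neg i$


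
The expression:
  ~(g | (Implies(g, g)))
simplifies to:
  False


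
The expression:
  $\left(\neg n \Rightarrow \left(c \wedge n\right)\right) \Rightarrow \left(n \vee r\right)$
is always true.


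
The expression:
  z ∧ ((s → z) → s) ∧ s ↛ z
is never true.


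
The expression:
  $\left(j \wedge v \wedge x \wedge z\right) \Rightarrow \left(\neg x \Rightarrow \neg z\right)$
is always true.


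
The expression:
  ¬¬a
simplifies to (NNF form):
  a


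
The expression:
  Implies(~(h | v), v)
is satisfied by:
  {v: True, h: True}
  {v: True, h: False}
  {h: True, v: False}


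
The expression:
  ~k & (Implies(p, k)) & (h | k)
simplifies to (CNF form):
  h & ~k & ~p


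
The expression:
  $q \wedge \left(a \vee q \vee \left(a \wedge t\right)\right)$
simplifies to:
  $q$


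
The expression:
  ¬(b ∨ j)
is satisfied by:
  {j: False, b: False}


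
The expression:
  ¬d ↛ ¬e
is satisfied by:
  {e: True, d: False}


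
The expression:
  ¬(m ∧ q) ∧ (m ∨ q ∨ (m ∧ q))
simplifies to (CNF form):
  (m ∨ q) ∧ (m ∨ ¬m) ∧ (q ∨ ¬q) ∧ (¬m ∨ ¬q)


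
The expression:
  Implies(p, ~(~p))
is always true.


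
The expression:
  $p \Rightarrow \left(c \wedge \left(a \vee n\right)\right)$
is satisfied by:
  {n: True, a: True, c: True, p: False}
  {n: True, c: True, p: False, a: False}
  {a: True, c: True, p: False, n: False}
  {c: True, a: False, p: False, n: False}
  {n: True, a: True, c: False, p: False}
  {n: True, a: False, c: False, p: False}
  {a: True, n: False, c: False, p: False}
  {n: False, c: False, p: False, a: False}
  {a: True, n: True, p: True, c: True}
  {n: True, p: True, c: True, a: False}
  {a: True, p: True, c: True, n: False}


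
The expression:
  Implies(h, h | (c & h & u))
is always true.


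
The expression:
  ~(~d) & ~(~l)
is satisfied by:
  {d: True, l: True}


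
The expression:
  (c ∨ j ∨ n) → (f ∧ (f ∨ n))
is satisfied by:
  {f: True, c: False, j: False, n: False}
  {n: True, f: True, c: False, j: False}
  {f: True, j: True, c: False, n: False}
  {n: True, f: True, j: True, c: False}
  {f: True, c: True, j: False, n: False}
  {f: True, n: True, c: True, j: False}
  {f: True, j: True, c: True, n: False}
  {n: True, f: True, j: True, c: True}
  {n: False, c: False, j: False, f: False}


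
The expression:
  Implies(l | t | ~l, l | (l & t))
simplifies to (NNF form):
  l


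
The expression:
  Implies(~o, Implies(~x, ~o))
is always true.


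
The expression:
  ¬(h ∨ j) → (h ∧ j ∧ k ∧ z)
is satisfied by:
  {h: True, j: True}
  {h: True, j: False}
  {j: True, h: False}


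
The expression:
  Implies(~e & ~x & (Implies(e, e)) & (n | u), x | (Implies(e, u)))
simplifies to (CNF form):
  True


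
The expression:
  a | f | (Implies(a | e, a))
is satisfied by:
  {a: True, f: True, e: False}
  {a: True, f: False, e: False}
  {f: True, a: False, e: False}
  {a: False, f: False, e: False}
  {a: True, e: True, f: True}
  {a: True, e: True, f: False}
  {e: True, f: True, a: False}


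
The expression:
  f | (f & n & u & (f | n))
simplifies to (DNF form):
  f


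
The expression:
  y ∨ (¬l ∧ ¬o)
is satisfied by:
  {y: True, o: False, l: False}
  {y: True, l: True, o: False}
  {y: True, o: True, l: False}
  {y: True, l: True, o: True}
  {l: False, o: False, y: False}


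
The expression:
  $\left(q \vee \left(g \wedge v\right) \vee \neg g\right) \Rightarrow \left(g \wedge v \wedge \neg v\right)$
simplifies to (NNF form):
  $g \wedge \neg q \wedge \neg v$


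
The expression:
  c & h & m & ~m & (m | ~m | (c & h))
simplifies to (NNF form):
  False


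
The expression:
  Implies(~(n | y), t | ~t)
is always true.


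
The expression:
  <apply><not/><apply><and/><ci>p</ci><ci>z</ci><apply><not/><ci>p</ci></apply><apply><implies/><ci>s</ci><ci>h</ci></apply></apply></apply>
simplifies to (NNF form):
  <true/>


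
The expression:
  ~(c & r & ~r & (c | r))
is always true.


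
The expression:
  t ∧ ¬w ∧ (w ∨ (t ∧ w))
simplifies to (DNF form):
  False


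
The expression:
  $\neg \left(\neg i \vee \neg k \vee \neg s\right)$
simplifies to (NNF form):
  $i \wedge k \wedge s$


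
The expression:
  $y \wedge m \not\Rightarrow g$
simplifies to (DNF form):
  $m \wedge y \wedge \neg g$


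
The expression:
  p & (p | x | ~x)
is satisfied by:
  {p: True}


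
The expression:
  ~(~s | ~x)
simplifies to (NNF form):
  s & x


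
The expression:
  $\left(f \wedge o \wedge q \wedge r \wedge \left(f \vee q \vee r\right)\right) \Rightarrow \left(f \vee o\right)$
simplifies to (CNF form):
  $\text{True}$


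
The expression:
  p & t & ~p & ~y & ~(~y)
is never true.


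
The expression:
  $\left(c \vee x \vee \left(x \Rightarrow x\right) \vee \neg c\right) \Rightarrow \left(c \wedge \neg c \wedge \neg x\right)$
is never true.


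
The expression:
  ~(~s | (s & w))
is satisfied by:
  {s: True, w: False}


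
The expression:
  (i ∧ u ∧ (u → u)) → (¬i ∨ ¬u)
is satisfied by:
  {u: False, i: False}
  {i: True, u: False}
  {u: True, i: False}


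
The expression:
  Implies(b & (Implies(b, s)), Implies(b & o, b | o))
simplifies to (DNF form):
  True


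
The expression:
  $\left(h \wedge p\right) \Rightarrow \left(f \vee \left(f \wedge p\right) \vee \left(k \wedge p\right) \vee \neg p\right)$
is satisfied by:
  {k: True, f: True, p: False, h: False}
  {k: True, p: False, f: False, h: False}
  {f: True, k: False, p: False, h: False}
  {k: False, p: False, f: False, h: False}
  {h: True, k: True, f: True, p: False}
  {h: True, k: True, p: False, f: False}
  {h: True, f: True, k: False, p: False}
  {h: True, k: False, p: False, f: False}
  {k: True, p: True, f: True, h: False}
  {k: True, p: True, h: False, f: False}
  {p: True, f: True, h: False, k: False}
  {p: True, h: False, f: False, k: False}
  {k: True, p: True, h: True, f: True}
  {k: True, p: True, h: True, f: False}
  {p: True, h: True, f: True, k: False}


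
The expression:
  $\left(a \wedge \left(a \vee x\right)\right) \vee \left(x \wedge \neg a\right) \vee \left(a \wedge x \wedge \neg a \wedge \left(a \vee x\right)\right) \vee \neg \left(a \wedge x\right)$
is always true.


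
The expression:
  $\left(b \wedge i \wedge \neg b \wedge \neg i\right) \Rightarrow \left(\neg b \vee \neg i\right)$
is always true.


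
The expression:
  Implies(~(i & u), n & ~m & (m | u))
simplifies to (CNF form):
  u & (i | n) & (i | ~m)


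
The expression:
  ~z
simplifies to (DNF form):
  ~z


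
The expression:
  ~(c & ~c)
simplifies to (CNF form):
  True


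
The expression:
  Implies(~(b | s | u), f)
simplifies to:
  b | f | s | u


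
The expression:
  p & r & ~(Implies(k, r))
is never true.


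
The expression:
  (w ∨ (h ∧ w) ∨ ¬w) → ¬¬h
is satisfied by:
  {h: True}


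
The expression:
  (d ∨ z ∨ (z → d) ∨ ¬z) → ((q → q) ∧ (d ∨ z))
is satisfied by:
  {d: True, z: True}
  {d: True, z: False}
  {z: True, d: False}


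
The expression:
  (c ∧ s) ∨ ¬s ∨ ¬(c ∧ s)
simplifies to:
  True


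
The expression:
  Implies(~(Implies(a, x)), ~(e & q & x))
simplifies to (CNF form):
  True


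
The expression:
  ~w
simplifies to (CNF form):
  ~w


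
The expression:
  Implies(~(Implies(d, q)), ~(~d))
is always true.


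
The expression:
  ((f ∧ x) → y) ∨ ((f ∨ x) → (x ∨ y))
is always true.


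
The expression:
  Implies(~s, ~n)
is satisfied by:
  {s: True, n: False}
  {n: False, s: False}
  {n: True, s: True}


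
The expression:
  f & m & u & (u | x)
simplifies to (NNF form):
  f & m & u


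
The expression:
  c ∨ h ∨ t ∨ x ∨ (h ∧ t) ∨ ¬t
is always true.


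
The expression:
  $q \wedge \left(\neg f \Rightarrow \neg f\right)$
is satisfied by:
  {q: True}


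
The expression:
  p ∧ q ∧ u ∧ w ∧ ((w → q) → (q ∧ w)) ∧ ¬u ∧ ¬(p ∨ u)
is never true.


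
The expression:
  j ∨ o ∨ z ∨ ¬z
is always true.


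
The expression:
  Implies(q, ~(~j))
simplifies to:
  j | ~q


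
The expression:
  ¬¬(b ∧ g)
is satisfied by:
  {b: True, g: True}


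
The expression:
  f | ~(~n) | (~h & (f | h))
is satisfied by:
  {n: True, f: True}
  {n: True, f: False}
  {f: True, n: False}


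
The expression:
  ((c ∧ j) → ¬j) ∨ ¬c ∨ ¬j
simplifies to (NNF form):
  ¬c ∨ ¬j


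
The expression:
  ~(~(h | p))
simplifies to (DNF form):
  h | p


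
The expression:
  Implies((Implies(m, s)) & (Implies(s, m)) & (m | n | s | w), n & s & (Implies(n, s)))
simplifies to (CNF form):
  (m | n | ~m) & (m | s | ~m) & (m | s | ~n) & (m | s | ~w) & (n | ~m | ~s) & (s | ~m | ~s) & (s | ~n | ~s) & (s | ~s | ~w) & (m | n | s | ~m) & (m | n | s | ~n) & (m | n | s | ~w) & (m | n | ~m | ~n) & (m | n | ~m | ~w) & (m | s | ~m | ~n) & (m | s | ~m | ~w) & (n | s | ~m | ~s) & (n | s | ~n | ~s) & (n | s | ~s | ~w) & (n | ~m | ~n | ~s) & (n | ~m | ~s | ~w) & (s | ~m | ~n | ~s) & (s | ~m | ~s | ~w)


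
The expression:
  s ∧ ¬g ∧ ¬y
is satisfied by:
  {s: True, g: False, y: False}


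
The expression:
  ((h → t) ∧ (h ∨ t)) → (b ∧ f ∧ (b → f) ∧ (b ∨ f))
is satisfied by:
  {f: True, b: True, t: False}
  {f: True, b: False, t: False}
  {b: True, f: False, t: False}
  {f: False, b: False, t: False}
  {t: True, f: True, b: True}


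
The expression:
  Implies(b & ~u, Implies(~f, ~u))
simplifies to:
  True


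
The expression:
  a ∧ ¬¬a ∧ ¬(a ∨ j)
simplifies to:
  False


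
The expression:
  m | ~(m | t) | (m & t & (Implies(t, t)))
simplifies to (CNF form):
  m | ~t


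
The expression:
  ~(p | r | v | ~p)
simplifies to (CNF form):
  False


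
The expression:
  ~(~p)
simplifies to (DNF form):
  p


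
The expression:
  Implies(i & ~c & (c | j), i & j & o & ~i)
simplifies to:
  c | ~i | ~j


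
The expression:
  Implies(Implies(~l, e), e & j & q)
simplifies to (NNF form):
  (e | ~l) & (j | ~e) & (q | ~e)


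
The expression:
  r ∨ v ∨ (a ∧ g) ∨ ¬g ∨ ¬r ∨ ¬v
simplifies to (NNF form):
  True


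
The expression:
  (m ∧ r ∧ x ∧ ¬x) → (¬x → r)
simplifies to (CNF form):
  True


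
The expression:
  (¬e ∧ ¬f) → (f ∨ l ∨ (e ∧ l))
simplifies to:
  e ∨ f ∨ l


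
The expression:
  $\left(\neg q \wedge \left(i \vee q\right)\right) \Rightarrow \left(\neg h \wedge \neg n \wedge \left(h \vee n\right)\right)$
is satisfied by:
  {q: True, i: False}
  {i: False, q: False}
  {i: True, q: True}


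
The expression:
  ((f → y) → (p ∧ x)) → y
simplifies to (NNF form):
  y ∨ (¬f ∧ ¬p) ∨ (¬f ∧ ¬x)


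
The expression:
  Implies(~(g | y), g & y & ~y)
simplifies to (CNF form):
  g | y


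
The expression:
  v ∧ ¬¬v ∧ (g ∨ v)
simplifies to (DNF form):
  v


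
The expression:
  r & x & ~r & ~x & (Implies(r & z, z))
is never true.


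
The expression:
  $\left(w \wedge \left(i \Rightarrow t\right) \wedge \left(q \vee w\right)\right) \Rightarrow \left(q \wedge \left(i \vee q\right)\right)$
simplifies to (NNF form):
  $q \vee \left(i \wedge \neg t\right) \vee \neg w$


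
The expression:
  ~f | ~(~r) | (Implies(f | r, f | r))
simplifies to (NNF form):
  True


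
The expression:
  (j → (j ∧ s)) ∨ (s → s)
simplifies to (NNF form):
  True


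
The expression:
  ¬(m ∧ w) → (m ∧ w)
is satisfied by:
  {m: True, w: True}


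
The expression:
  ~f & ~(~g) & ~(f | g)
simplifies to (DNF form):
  False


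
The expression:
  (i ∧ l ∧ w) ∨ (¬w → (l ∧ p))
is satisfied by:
  {l: True, w: True, p: True}
  {l: True, w: True, p: False}
  {w: True, p: True, l: False}
  {w: True, p: False, l: False}
  {l: True, p: True, w: False}


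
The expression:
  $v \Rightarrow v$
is always true.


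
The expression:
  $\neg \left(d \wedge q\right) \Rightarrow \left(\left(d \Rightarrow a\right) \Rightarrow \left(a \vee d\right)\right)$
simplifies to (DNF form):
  $a \vee d$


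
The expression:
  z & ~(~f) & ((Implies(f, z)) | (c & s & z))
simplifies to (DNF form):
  f & z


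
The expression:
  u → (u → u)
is always true.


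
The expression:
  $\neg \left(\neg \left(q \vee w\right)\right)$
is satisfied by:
  {q: True, w: True}
  {q: True, w: False}
  {w: True, q: False}


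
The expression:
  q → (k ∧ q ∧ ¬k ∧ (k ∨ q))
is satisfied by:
  {q: False}


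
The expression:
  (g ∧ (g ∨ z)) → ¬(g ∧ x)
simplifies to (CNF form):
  ¬g ∨ ¬x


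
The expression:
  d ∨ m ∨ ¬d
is always true.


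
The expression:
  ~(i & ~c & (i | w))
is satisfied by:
  {c: True, i: False}
  {i: False, c: False}
  {i: True, c: True}


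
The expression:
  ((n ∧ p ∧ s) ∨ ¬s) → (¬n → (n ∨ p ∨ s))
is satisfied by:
  {n: True, p: True, s: True}
  {n: True, p: True, s: False}
  {n: True, s: True, p: False}
  {n: True, s: False, p: False}
  {p: True, s: True, n: False}
  {p: True, s: False, n: False}
  {s: True, p: False, n: False}


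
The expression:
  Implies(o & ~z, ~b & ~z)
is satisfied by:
  {z: True, o: False, b: False}
  {o: False, b: False, z: False}
  {b: True, z: True, o: False}
  {b: True, o: False, z: False}
  {z: True, o: True, b: False}
  {o: True, z: False, b: False}
  {b: True, o: True, z: True}


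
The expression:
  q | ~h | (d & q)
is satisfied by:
  {q: True, h: False}
  {h: False, q: False}
  {h: True, q: True}


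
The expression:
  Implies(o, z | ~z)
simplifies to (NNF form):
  True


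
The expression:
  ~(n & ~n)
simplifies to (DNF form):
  True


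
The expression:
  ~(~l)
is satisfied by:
  {l: True}


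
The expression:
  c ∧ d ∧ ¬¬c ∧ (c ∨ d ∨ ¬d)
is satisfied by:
  {c: True, d: True}


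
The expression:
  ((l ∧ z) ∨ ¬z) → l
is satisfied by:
  {z: True, l: True}
  {z: True, l: False}
  {l: True, z: False}


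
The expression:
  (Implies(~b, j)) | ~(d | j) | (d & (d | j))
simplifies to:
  True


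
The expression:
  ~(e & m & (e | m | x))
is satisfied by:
  {m: False, e: False}
  {e: True, m: False}
  {m: True, e: False}


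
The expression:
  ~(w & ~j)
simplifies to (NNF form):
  j | ~w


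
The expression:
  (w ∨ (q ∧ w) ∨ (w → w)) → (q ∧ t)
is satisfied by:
  {t: True, q: True}


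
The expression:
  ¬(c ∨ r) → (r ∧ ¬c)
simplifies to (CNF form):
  c ∨ r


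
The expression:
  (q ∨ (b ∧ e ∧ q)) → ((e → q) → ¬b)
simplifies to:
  ¬b ∨ ¬q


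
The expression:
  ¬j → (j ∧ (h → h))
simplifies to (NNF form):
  j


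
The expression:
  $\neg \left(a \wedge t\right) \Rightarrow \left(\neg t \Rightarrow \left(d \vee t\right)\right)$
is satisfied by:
  {d: True, t: True}
  {d: True, t: False}
  {t: True, d: False}


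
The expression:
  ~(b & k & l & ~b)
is always true.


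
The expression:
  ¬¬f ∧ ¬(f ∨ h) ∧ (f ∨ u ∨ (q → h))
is never true.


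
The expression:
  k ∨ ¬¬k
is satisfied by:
  {k: True}


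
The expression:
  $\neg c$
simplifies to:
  $\neg c$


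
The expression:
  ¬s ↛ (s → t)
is never true.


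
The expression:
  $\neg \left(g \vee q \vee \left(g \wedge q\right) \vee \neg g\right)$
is never true.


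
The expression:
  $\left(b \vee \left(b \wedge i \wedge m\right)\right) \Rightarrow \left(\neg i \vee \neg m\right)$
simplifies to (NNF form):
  $\neg b \vee \neg i \vee \neg m$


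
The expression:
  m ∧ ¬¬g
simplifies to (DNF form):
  g ∧ m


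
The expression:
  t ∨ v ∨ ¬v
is always true.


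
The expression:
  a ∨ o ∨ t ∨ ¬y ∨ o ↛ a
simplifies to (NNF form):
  a ∨ o ∨ t ∨ ¬y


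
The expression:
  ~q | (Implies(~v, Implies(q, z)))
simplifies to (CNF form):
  v | z | ~q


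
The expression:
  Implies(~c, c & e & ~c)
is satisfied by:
  {c: True}


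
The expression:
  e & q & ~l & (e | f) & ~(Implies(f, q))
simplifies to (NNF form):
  False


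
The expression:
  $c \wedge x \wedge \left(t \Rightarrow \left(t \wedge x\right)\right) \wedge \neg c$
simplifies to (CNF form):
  $\text{False}$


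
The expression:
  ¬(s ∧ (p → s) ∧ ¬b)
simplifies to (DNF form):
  b ∨ ¬s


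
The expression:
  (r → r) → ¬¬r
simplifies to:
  r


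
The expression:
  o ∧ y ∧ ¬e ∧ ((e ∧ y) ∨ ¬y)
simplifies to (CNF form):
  False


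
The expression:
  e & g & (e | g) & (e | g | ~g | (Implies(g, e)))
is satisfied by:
  {e: True, g: True}


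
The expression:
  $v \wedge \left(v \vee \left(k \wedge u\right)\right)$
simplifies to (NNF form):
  $v$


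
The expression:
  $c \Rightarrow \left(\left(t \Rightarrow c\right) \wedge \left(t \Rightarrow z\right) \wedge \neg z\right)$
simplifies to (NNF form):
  $\left(\neg t \wedge \neg z\right) \vee \neg c$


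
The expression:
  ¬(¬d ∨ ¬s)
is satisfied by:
  {s: True, d: True}


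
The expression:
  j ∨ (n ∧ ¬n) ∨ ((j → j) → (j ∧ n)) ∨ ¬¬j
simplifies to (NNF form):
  j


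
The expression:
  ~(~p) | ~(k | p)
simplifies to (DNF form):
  p | ~k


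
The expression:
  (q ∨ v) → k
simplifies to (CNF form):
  (k ∨ ¬q) ∧ (k ∨ ¬v)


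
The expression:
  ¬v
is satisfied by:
  {v: False}


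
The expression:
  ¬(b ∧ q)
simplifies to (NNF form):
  ¬b ∨ ¬q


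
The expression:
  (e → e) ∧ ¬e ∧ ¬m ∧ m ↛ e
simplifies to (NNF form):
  False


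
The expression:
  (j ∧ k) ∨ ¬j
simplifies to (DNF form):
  k ∨ ¬j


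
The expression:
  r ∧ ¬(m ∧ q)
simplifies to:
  r ∧ (¬m ∨ ¬q)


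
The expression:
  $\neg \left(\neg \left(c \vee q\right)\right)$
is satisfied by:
  {q: True, c: True}
  {q: True, c: False}
  {c: True, q: False}


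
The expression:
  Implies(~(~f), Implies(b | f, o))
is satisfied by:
  {o: True, f: False}
  {f: False, o: False}
  {f: True, o: True}


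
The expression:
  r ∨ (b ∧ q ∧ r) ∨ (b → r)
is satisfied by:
  {r: True, b: False}
  {b: False, r: False}
  {b: True, r: True}


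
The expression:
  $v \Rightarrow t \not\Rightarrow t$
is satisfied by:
  {v: False}


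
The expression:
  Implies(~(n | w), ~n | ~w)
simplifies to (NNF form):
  True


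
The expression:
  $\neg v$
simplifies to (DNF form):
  $\neg v$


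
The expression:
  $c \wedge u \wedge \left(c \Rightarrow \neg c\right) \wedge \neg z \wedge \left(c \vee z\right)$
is never true.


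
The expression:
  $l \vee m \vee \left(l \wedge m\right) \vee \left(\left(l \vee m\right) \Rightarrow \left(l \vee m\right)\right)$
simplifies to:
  $\text{True}$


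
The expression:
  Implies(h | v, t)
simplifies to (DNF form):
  t | (~h & ~v)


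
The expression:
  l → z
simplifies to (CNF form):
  z ∨ ¬l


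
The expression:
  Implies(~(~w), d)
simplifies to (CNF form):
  d | ~w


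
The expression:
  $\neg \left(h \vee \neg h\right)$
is never true.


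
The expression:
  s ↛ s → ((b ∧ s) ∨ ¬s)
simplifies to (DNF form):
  True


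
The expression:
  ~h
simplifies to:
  ~h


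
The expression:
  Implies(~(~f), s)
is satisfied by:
  {s: True, f: False}
  {f: False, s: False}
  {f: True, s: True}


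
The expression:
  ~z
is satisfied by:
  {z: False}


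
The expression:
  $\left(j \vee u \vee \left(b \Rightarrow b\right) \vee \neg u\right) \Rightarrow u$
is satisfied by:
  {u: True}


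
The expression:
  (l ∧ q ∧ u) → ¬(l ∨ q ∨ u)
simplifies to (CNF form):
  ¬l ∨ ¬q ∨ ¬u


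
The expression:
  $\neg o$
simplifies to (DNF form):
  $\neg o$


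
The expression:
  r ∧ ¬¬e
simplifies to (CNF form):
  e ∧ r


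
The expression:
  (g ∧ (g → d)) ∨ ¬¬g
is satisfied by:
  {g: True}


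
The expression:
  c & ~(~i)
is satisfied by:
  {c: True, i: True}


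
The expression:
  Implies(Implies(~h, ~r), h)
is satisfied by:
  {r: True, h: True}
  {r: True, h: False}
  {h: True, r: False}


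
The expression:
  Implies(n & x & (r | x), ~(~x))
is always true.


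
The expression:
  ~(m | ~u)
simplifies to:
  u & ~m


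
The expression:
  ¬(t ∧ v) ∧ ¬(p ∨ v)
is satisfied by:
  {v: False, p: False}


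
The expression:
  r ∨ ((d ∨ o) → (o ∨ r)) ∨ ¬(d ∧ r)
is always true.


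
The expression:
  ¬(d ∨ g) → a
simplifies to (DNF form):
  a ∨ d ∨ g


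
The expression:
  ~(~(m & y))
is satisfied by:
  {m: True, y: True}


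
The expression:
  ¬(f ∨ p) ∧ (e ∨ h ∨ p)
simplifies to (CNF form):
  ¬f ∧ ¬p ∧ (e ∨ h)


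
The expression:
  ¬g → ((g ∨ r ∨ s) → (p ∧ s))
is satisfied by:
  {g: True, p: True, r: False, s: False}
  {g: True, r: False, p: False, s: False}
  {g: True, s: True, p: True, r: False}
  {g: True, s: True, r: False, p: False}
  {g: True, p: True, r: True, s: False}
  {g: True, r: True, p: False, s: False}
  {g: True, s: True, r: True, p: True}
  {g: True, s: True, r: True, p: False}
  {p: True, s: False, r: False, g: False}
  {s: False, r: False, p: False, g: False}
  {p: True, s: True, r: False, g: False}
  {s: True, p: True, r: True, g: False}


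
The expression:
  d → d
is always true.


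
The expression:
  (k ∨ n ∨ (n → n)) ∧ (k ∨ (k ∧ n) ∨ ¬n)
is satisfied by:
  {k: True, n: False}
  {n: False, k: False}
  {n: True, k: True}


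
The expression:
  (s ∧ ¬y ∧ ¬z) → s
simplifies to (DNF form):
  True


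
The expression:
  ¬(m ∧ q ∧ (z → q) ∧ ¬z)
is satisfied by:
  {z: True, m: False, q: False}
  {m: False, q: False, z: False}
  {z: True, q: True, m: False}
  {q: True, m: False, z: False}
  {z: True, m: True, q: False}
  {m: True, z: False, q: False}
  {z: True, q: True, m: True}


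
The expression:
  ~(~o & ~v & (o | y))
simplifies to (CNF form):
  o | v | ~y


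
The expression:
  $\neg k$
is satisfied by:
  {k: False}


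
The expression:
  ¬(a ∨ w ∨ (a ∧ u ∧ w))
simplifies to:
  ¬a ∧ ¬w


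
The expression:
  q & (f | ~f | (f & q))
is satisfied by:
  {q: True}


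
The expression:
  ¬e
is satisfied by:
  {e: False}


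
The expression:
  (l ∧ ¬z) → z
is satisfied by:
  {z: True, l: False}
  {l: False, z: False}
  {l: True, z: True}


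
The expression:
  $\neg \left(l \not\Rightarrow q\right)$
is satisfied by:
  {q: True, l: False}
  {l: False, q: False}
  {l: True, q: True}


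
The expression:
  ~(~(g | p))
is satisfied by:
  {g: True, p: True}
  {g: True, p: False}
  {p: True, g: False}


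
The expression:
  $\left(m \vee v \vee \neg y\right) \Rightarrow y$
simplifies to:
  $y$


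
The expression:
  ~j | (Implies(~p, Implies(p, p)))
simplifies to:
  True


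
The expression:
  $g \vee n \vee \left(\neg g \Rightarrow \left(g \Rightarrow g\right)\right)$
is always true.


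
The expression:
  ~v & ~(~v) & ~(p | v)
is never true.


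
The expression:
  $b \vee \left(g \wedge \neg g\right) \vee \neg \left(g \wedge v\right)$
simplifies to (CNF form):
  $b \vee \neg g \vee \neg v$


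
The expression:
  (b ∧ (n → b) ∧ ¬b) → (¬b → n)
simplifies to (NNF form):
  True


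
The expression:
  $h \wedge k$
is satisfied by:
  {h: True, k: True}


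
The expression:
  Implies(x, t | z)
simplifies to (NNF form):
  t | z | ~x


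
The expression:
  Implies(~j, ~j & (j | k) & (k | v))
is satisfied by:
  {k: True, j: True}
  {k: True, j: False}
  {j: True, k: False}


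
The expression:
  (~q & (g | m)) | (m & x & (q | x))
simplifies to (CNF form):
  (g | m) & (m | ~q) & (x | ~q) & (g | m | x) & (g | m | ~q) & (g | x | ~q) & (m | x | ~q)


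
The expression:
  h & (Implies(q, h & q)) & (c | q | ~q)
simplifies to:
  h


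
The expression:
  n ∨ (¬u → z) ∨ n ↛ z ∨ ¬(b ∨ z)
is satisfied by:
  {n: True, z: True, u: True, b: False}
  {n: True, z: True, u: False, b: False}
  {n: True, u: True, z: False, b: False}
  {n: True, u: False, z: False, b: False}
  {z: True, u: True, n: False, b: False}
  {z: True, n: False, u: False, b: False}
  {z: False, u: True, n: False, b: False}
  {z: False, n: False, u: False, b: False}
  {n: True, b: True, z: True, u: True}
  {n: True, b: True, z: True, u: False}
  {n: True, b: True, u: True, z: False}
  {n: True, b: True, u: False, z: False}
  {b: True, z: True, u: True, n: False}
  {b: True, z: True, u: False, n: False}
  {b: True, u: True, z: False, n: False}


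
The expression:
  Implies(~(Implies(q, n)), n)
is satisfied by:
  {n: True, q: False}
  {q: False, n: False}
  {q: True, n: True}


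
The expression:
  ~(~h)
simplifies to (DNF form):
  h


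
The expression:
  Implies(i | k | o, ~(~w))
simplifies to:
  w | (~i & ~k & ~o)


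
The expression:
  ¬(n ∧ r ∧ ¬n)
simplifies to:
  True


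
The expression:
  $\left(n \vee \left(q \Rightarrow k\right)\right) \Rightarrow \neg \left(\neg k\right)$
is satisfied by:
  {q: True, k: True, n: False}
  {k: True, n: False, q: False}
  {q: True, k: True, n: True}
  {k: True, n: True, q: False}
  {q: True, n: False, k: False}


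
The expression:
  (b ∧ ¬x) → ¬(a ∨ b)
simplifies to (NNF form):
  x ∨ ¬b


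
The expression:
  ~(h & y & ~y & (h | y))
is always true.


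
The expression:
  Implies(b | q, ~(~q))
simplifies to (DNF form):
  q | ~b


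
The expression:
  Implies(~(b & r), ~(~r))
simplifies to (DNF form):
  r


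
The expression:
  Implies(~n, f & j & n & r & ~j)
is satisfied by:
  {n: True}


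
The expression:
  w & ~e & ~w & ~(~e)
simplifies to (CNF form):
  False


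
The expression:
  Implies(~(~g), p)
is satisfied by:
  {p: True, g: False}
  {g: False, p: False}
  {g: True, p: True}


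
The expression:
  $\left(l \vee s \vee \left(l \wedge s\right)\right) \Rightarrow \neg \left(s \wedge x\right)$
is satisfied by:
  {s: False, x: False}
  {x: True, s: False}
  {s: True, x: False}


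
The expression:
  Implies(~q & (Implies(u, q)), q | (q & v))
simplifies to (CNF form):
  q | u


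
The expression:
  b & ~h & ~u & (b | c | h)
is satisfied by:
  {b: True, u: False, h: False}


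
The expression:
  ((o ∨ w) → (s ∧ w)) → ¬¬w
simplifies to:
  o ∨ w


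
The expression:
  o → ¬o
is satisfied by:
  {o: False}


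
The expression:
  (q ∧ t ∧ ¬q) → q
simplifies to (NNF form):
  True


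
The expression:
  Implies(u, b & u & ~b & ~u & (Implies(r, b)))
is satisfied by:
  {u: False}


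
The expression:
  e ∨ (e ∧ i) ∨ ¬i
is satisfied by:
  {e: True, i: False}
  {i: False, e: False}
  {i: True, e: True}


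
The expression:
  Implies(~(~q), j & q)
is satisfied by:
  {j: True, q: False}
  {q: False, j: False}
  {q: True, j: True}


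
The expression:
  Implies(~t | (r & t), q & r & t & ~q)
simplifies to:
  t & ~r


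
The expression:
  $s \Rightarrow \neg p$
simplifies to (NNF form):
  $\neg p \vee \neg s$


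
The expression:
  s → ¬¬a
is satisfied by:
  {a: True, s: False}
  {s: False, a: False}
  {s: True, a: True}


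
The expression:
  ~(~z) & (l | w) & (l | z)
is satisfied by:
  {z: True, l: True, w: True}
  {z: True, l: True, w: False}
  {z: True, w: True, l: False}


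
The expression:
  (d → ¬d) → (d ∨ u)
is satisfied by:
  {d: True, u: True}
  {d: True, u: False}
  {u: True, d: False}


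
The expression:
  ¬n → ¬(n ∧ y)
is always true.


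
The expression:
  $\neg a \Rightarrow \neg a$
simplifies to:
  $\text{True}$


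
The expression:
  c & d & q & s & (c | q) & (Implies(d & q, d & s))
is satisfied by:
  {c: True, s: True, d: True, q: True}


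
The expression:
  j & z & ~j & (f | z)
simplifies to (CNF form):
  False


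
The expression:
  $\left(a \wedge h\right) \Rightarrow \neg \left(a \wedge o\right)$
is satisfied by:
  {h: False, o: False, a: False}
  {a: True, h: False, o: False}
  {o: True, h: False, a: False}
  {a: True, o: True, h: False}
  {h: True, a: False, o: False}
  {a: True, h: True, o: False}
  {o: True, h: True, a: False}


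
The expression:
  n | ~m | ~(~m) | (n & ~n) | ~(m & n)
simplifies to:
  True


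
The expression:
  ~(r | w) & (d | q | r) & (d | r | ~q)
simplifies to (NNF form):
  d & ~r & ~w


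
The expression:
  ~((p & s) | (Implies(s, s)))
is never true.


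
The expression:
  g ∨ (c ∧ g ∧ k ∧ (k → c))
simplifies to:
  g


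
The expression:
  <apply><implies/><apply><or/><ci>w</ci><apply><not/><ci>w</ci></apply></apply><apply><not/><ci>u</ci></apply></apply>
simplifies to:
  <apply><not/><ci>u</ci></apply>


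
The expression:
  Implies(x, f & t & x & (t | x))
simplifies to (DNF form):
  ~x | (f & t)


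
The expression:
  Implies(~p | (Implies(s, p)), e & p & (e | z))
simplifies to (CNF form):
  e & p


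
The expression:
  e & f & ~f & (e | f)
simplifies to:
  False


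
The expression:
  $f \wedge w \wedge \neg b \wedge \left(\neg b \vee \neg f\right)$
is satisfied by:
  {w: True, f: True, b: False}


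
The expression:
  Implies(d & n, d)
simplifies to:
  True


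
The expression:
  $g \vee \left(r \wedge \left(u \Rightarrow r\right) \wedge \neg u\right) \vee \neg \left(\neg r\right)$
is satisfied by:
  {r: True, g: True}
  {r: True, g: False}
  {g: True, r: False}
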